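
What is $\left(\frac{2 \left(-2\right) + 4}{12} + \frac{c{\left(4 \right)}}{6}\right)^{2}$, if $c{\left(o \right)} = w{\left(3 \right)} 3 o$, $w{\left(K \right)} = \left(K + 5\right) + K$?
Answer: $484$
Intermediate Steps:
$w{\left(K \right)} = 5 + 2 K$ ($w{\left(K \right)} = \left(5 + K\right) + K = 5 + 2 K$)
$c{\left(o \right)} = 33 o$ ($c{\left(o \right)} = \left(5 + 2 \cdot 3\right) 3 o = \left(5 + 6\right) 3 o = 11 \cdot 3 o = 33 o$)
$\left(\frac{2 \left(-2\right) + 4}{12} + \frac{c{\left(4 \right)}}{6}\right)^{2} = \left(\frac{2 \left(-2\right) + 4}{12} + \frac{33 \cdot 4}{6}\right)^{2} = \left(\left(-4 + 4\right) \frac{1}{12} + 132 \cdot \frac{1}{6}\right)^{2} = \left(0 \cdot \frac{1}{12} + 22\right)^{2} = \left(0 + 22\right)^{2} = 22^{2} = 484$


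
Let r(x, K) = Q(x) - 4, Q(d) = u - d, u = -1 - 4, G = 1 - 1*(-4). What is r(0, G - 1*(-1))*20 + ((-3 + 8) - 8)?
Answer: -183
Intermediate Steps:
G = 5 (G = 1 + 4 = 5)
u = -5
Q(d) = -5 - d
r(x, K) = -9 - x (r(x, K) = (-5 - x) - 4 = -9 - x)
r(0, G - 1*(-1))*20 + ((-3 + 8) - 8) = (-9 - 1*0)*20 + ((-3 + 8) - 8) = (-9 + 0)*20 + (5 - 8) = -9*20 - 3 = -180 - 3 = -183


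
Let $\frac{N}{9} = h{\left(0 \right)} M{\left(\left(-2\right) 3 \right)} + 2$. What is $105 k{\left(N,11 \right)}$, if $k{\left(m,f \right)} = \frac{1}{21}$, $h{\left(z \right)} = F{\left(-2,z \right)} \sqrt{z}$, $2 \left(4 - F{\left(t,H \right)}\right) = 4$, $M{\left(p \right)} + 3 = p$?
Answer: $5$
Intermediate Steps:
$M{\left(p \right)} = -3 + p$
$F{\left(t,H \right)} = 2$ ($F{\left(t,H \right)} = 4 - 2 = 2$)
$h{\left(z \right)} = 2 \sqrt{z}$
$N = 18$ ($N = 9 \left(2 \sqrt{0} \left(-3 - 6\right) + 2\right) = 9 \left(2 \cdot 0 \left(-3 - 6\right) + 2\right) = 9 \left(0 \left(-9\right) + 2\right) = 9 \left(0 + 2\right) = 9 \cdot 2 = 18$)
$k{\left(m,f \right)} = \frac{1}{21}$
$105 k{\left(N,11 \right)} = 105 \cdot \frac{1}{21} = 5$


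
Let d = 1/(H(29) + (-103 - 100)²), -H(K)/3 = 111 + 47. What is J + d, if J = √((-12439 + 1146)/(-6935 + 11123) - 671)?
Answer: 1/40735 + I*√2954048727/2094 ≈ 2.4549e-5 + 25.956*I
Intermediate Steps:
J = I*√2954048727/2094 (J = √(-11293/4188 - 671) = √(-2821441/4188) = I*√2954048727/2094 ≈ 25.956*I)
H(K) = -474 (H(K) = -3*(111 + 47) = -3*158 = -474)
d = 1/40735 (d = 1/(-474 + (-103 - 100)²) = 1/(-474 + (-203)²) = 1/(-474 + 41209) = 1/40735 ≈ 2.4549e-5)
J + d = I*√2954048727/2094 + 1/40735 = 1/40735 + I*√2954048727/2094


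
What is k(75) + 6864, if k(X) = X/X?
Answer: 6865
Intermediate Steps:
k(X) = 1
k(75) + 6864 = 1 + 6864 = 6865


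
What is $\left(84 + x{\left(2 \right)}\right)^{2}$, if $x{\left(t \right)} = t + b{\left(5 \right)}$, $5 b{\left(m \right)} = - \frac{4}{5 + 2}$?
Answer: $\frac{9036036}{1225} \approx 7376.4$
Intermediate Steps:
$b{\left(m \right)} = - \frac{4}{35}$ ($b{\left(m \right)} = \frac{\left(-4\right) \frac{1}{5 + 2}}{5} = \frac{\left(-4\right) \frac{1}{7}}{5} = \frac{1}{5} \left(- \frac{4}{7}\right) = - \frac{4}{35}$)
$x{\left(t \right)} = - \frac{4}{35} + t$ ($x{\left(t \right)} = t - \frac{4}{35} = - \frac{4}{35} + t$)
$\left(84 + x{\left(2 \right)}\right)^{2} = \left(84 + \left(- \frac{4}{35} + 2\right)\right)^{2} = \left(84 + \frac{66}{35}\right)^{2} = \left(\frac{3006}{35}\right)^{2} = \frac{9036036}{1225}$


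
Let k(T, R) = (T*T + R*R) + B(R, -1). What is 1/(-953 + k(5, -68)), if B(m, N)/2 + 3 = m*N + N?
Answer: 1/3824 ≈ 0.00026151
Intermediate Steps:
B(m, N) = -6 + 2*N + 2*N*m (B(m, N) = -6 + 2*(m*N + N) = -6 + 2*(N*m + N) = -6 + 2*(N + N*m) = -6 + (2*N + 2*N*m) = -6 + 2*N + 2*N*m)
k(T, R) = -8 + R² + T² - 2*R (k(T, R) = (T*T + R*R) + (-6 + 2*(-1) + 2*(-1)*R) = (T² + R²) + (-6 - 2 - 2*R) = (R² + T²) + (-8 - 2*R) = -8 + R² + T² - 2*R)
1/(-953 + k(5, -68)) = 1/(-953 + (-8 + (-68)² + 5² - 2*(-68))) = 1/(-953 + (-8 + 4624 + 25 + 136)) = 1/(-953 + 4777) = 1/3824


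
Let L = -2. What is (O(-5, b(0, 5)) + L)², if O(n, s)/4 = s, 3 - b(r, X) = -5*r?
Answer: 100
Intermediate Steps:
b(r, X) = 3 + 5*r (b(r, X) = 3 - (-5)*r = 3 + 5*r)
O(n, s) = 4*s
(O(-5, b(0, 5)) + L)² = (4*(3 + 5*0) - 2)² = (4*(3 + 0) - 2)² = (4*3 - 2)² = (12 - 2)² = 10² = 100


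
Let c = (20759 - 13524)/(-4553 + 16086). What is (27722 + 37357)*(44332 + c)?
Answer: 33274124182089/11533 ≈ 2.8851e+9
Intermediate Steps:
c = 7235/11533 ≈ 0.62733
(27722 + 37357)*(44332 + c) = (27722 + 37357)*(44332 + 7235/11533) = 65079*(511288191/11533) = 33274124182089/11533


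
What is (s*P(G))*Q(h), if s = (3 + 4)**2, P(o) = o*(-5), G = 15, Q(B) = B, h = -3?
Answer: 11025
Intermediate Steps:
P(o) = -5*o
s = 49 (s = 7**2 = 49)
(s*P(G))*Q(h) = (49*(-5*15))*(-3) = (49*(-75))*(-3) = -3675*(-3) = 11025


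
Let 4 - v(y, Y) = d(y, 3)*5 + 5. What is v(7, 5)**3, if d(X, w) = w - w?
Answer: -1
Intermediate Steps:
d(X, w) = 0
v(y, Y) = -1 (v(y, Y) = 4 - (0*5 + 5) = 4 - (0 + 5) = 4 - 1*5 = 4 - 5 = -1)
v(7, 5)**3 = (-1)**3 = -1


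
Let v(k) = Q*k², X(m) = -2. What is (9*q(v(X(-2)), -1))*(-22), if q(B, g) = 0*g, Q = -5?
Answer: 0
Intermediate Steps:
v(k) = -5*k²
q(B, g) = 0
(9*q(v(X(-2)), -1))*(-22) = (9*0)*(-22) = 0*(-22) = 0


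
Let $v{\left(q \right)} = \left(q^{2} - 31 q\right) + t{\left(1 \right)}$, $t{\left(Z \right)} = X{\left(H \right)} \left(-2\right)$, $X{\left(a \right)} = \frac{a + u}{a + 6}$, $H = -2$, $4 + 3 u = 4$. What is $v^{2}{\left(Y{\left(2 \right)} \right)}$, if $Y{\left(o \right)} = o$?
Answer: $3249$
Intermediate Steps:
$u = 0$ ($u = - \frac{4}{3} + \frac{1}{3} \cdot 4 = - \frac{4}{3} + \frac{4}{3} = 0$)
$X{\left(a \right)} = \frac{a}{6 + a}$ ($X{\left(a \right)} = \frac{a + 0}{a + 6} = \frac{a}{6 + a}$)
$t{\left(Z \right)} = 1$ ($t{\left(Z \right)} = - \frac{2}{6 - 2} \left(-2\right) = - \frac{2}{4} \left(-2\right) = \left(-2\right) \frac{1}{4} \left(-2\right) = \left(- \frac{1}{2}\right) \left(-2\right) = 1$)
$v{\left(q \right)} = 1 + q^{2} - 31 q$ ($v{\left(q \right)} = \left(q^{2} - 31 q\right) + 1 = 1 + q^{2} - 31 q$)
$v^{2}{\left(Y{\left(2 \right)} \right)} = \left(1 + 2^{2} - 62\right)^{2} = \left(1 + 4 - 62\right)^{2} = \left(-57\right)^{2} = 3249$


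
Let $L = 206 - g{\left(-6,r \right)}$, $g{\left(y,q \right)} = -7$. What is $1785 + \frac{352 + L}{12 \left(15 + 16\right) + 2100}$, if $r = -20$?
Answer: $\frac{4413085}{2472} \approx 1785.2$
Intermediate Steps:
$L = 213$ ($L = 206 - -7 = 206 + 7 = 213$)
$1785 + \frac{352 + L}{12 \left(15 + 16\right) + 2100} = 1785 + \frac{352 + 213}{12 \left(15 + 16\right) + 2100} = 1785 + \frac{565}{12 \cdot 31 + 2100} = 1785 + \frac{565}{372 + 2100} = 1785 + \frac{565}{2472} = \frac{4413085}{2472}$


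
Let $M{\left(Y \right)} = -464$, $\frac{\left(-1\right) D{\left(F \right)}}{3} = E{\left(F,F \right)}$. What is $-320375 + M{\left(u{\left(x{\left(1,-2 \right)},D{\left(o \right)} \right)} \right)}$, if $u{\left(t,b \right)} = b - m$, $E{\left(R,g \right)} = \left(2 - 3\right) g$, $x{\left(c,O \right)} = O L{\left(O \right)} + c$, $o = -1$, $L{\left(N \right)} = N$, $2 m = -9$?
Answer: $-320839$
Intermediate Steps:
$m = - \frac{9}{2}$ ($m = \frac{1}{2} \left(-9\right) = - \frac{9}{2} \approx -4.5$)
$x{\left(c,O \right)} = c + O^{2}$ ($x{\left(c,O \right)} = O O + c = O^{2} + c = c + O^{2}$)
$E{\left(R,g \right)} = - g$
$D{\left(F \right)} = 3 F$ ($D{\left(F \right)} = - 3 \left(- F\right) = 3 F$)
$u{\left(t,b \right)} = \frac{9}{2} + b$ ($u{\left(t,b \right)} = b - - \frac{9}{2} = b + \frac{9}{2} = \frac{9}{2} + b$)
$-320375 + M{\left(u{\left(x{\left(1,-2 \right)},D{\left(o \right)} \right)} \right)} = -320375 - 464 = -320839$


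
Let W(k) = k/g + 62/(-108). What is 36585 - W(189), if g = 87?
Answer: 57289607/1566 ≈ 36583.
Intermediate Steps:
W(k) = -31/54 + k/87 (W(k) = k/87 + 62/(-108) = k*(1/87) + 62*(-1/108) = k/87 - 31/54 = -31/54 + k/87)
36585 - W(189) = 36585 - (-31/54 + (1/87)*189) = 36585 - (-31/54 + 63/29) = 36585 - 1*2503/1566 = 36585 - 2503/1566 = 57289607/1566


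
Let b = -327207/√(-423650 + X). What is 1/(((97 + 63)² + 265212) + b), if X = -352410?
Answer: 7782329680/2263198550776741 - 22566*I*√194015/2263198550776741 ≈ 3.4386e-6 - 4.3919e-9*I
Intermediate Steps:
b = 327207*I*√194015/388030 (b = -327207/√(-423650 - 352410) = -327207*(-I*√194015/388030) = -(-327207)*I*√194015/388030 = 327207*I*√194015/388030 ≈ 371.43*I)
1/(((97 + 63)² + 265212) + b) = 1/(((97 + 63)² + 265212) + 327207*I*√194015/388030) = 1/((160² + 265212) + 327207*I*√194015/388030) = 1/((25600 + 265212) + 327207*I*√194015/388030) = 1/(290812 + 327207*I*√194015/388030)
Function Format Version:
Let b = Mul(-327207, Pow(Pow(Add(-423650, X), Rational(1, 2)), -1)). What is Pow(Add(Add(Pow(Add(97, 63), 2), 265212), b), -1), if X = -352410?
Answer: Add(Rational(7782329680, 2263198550776741), Mul(Rational(-22566, 2263198550776741), I, Pow(194015, Rational(1, 2)))) ≈ Add(3.4386e-6, Mul(-4.3919e-9, I))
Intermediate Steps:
b = Mul(Rational(327207, 388030), I, Pow(194015, Rational(1, 2))) (b = Mul(-327207, Pow(Pow(Add(-423650, -352410), Rational(1, 2)), -1)) = Mul(-327207, Pow(Pow(-776060, Rational(1, 2)), -1)) = Mul(-327207, Pow(Mul(2, I, Pow(194015, Rational(1, 2))), -1)) = Mul(-327207, Mul(Rational(-1, 388030), I, Pow(194015, Rational(1, 2)))) = Mul(Rational(327207, 388030), I, Pow(194015, Rational(1, 2))) ≈ Mul(371.43, I))
Pow(Add(Add(Pow(Add(97, 63), 2), 265212), b), -1) = Pow(Add(Add(Pow(Add(97, 63), 2), 265212), Mul(Rational(327207, 388030), I, Pow(194015, Rational(1, 2)))), -1) = Pow(Add(Add(Pow(160, 2), 265212), Mul(Rational(327207, 388030), I, Pow(194015, Rational(1, 2)))), -1) = Pow(Add(Add(25600, 265212), Mul(Rational(327207, 388030), I, Pow(194015, Rational(1, 2)))), -1) = Pow(Add(290812, Mul(Rational(327207, 388030), I, Pow(194015, Rational(1, 2)))), -1)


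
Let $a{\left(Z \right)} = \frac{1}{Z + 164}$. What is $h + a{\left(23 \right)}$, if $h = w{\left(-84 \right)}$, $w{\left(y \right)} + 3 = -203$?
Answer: $- \frac{38521}{187} \approx -205.99$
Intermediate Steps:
$w{\left(y \right)} = -206$ ($w{\left(y \right)} = -3 - 203 = -206$)
$a{\left(Z \right)} = \frac{1}{164 + Z}$
$h = -206$
$h + a{\left(23 \right)} = -206 + \frac{1}{164 + 23} = -206 + \frac{1}{187} = - \frac{38521}{187}$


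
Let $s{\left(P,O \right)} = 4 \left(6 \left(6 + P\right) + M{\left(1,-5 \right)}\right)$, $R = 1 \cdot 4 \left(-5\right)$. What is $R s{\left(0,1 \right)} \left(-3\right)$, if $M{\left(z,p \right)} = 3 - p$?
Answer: $10560$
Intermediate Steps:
$R = -20$ ($R = 4 \left(-5\right) = -20$)
$s{\left(P,O \right)} = 176 + 24 P$ ($s{\left(P,O \right)} = 4 \left(6 \left(6 + P\right) + \left(3 - -5\right)\right) = 4 \left(\left(36 + 6 P\right) + \left(3 + 5\right)\right) = 4 \left(\left(36 + 6 P\right) + 8\right) = 4 \left(44 + 6 P\right) = 176 + 24 P$)
$R s{\left(0,1 \right)} \left(-3\right) = - 20 \left(176 + 24 \cdot 0\right) \left(-3\right) = - 20 \left(176 + 0\right) \left(-3\right) = \left(-20\right) 176 \left(-3\right) = \left(-3520\right) \left(-3\right) = 10560$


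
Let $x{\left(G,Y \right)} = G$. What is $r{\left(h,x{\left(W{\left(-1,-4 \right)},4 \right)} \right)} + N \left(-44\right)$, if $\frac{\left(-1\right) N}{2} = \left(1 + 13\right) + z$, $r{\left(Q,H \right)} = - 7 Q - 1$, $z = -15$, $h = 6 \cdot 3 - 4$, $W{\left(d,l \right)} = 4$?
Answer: $-187$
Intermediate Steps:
$h = 14$ ($h = 18 - 4 = 14$)
$r{\left(Q,H \right)} = -1 - 7 Q$
$N = 2$ ($N = - 2 \left(\left(1 + 13\right) - 15\right) = - 2 \left(14 - 15\right) = \left(-2\right) \left(-1\right) = 2$)
$r{\left(h,x{\left(W{\left(-1,-4 \right)},4 \right)} \right)} + N \left(-44\right) = \left(-1 - 98\right) + 2 \left(-44\right) = \left(-1 - 98\right) - 88 = -99 - 88 = -187$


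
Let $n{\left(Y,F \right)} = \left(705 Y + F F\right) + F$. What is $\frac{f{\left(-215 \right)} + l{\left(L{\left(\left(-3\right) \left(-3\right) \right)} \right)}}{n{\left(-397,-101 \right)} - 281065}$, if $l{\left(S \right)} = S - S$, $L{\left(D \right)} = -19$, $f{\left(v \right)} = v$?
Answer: $\frac{43}{110170} \approx 0.00039031$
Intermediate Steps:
$n{\left(Y,F \right)} = F + F^{2} + 705 Y$ ($n{\left(Y,F \right)} = \left(705 Y + F^{2}\right) + F = \left(F^{2} + 705 Y\right) + F = F + F^{2} + 705 Y$)
$l{\left(S \right)} = 0$
$\frac{f{\left(-215 \right)} + l{\left(L{\left(\left(-3\right) \left(-3\right) \right)} \right)}}{n{\left(-397,-101 \right)} - 281065} = \frac{-215 + 0}{\left(-101 + \left(-101\right)^{2} + 705 \left(-397\right)\right) - 281065} = - \frac{215}{\left(-101 + 10201 - 279885\right) - 281065} = - \frac{215}{-269785 - 281065} = - \frac{215}{-550850} = \left(-215\right) \left(- \frac{1}{550850}\right) = \frac{43}{110170}$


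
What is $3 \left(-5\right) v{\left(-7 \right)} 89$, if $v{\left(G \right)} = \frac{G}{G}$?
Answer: $-1335$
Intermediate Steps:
$v{\left(G \right)} = 1$
$3 \left(-5\right) v{\left(-7 \right)} 89 = 3 \left(-5\right) 1 \cdot 89 = \left(-15\right) 1 \cdot 89 = \left(-15\right) 89 = -1335$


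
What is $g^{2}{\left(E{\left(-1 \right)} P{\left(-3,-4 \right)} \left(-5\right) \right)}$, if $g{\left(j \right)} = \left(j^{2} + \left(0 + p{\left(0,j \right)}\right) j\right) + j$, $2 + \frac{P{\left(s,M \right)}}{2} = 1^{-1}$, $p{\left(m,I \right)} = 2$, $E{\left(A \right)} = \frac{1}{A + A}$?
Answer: $100$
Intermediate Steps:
$E{\left(A \right)} = \frac{1}{2 A}$
$P{\left(s,M \right)} = -2$ ($P{\left(s,M \right)} = -4 + \frac{2}{1} = -4 + 2 \cdot 1 = -4 + 2 = -2$)
$g{\left(j \right)} = j^{2} + 3 j$ ($g{\left(j \right)} = \left(j^{2} + \left(0 + 2\right) j\right) + j = \left(j^{2} + 2 j\right) + j = j^{2} + 3 j$)
$g^{2}{\left(E{\left(-1 \right)} P{\left(-3,-4 \right)} \left(-5\right) \right)} = \left(\frac{1}{2 \left(-1\right)} \left(-2\right) \left(-5\right) \left(3 + \frac{1}{2 \left(-1\right)} \left(-2\right) \left(-5\right)\right)\right)^{2} = \left(\frac{1}{2} \left(-1\right) \left(-2\right) \left(-5\right) \left(3 + \frac{1}{2} \left(-1\right) \left(-2\right) \left(-5\right)\right)\right)^{2} = \left(\left(- \frac{1}{2}\right) \left(-2\right) \left(-5\right) \left(3 + \left(- \frac{1}{2}\right) \left(-2\right) \left(-5\right)\right)\right)^{2} = \left(1 \left(-5\right) \left(3 + 1 \left(-5\right)\right)\right)^{2} = \left(- 5 \left(3 - 5\right)\right)^{2} = \left(\left(-5\right) \left(-2\right)\right)^{2} = 10^{2} = 100$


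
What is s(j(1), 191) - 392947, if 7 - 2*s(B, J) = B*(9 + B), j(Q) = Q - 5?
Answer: -785867/2 ≈ -3.9293e+5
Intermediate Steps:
j(Q) = -5 + Q
s(B, J) = 7/2 - B*(9 + B)/2
s(j(1), 191) - 392947 = (7/2 - 9*(-5 + 1)/2 - (-5 + 1)**2/2) - 392947 = (7/2 - 9/2*(-4) - 1/2*(-4)**2) - 392947 = (7/2 + 18 - 1/2*16) - 392947 = (7/2 + 18 - 8) - 392947 = 27/2 - 392947 = -785867/2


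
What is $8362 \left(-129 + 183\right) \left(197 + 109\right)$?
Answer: $138173688$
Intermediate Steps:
$8362 \left(-129 + 183\right) \left(197 + 109\right) = 8362 \cdot 54 \cdot 306 = 8362 \cdot 16524 = 138173688$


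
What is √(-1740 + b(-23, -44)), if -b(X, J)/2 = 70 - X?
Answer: 3*I*√214 ≈ 43.886*I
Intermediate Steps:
b(X, J) = -140 + 2*X (b(X, J) = -2*(70 - X) = -140 + 2*X)
√(-1740 + b(-23, -44)) = √(-1740 + (-140 + 2*(-23))) = √(-1740 + (-140 - 46)) = √(-1740 - 186) = √(-1926) = 3*I*√214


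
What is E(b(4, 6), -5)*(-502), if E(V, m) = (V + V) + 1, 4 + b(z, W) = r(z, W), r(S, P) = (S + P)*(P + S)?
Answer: -96886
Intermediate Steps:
r(S, P) = (P + S)² (r(S, P) = (P + S)*(P + S) = (P + S)²)
b(z, W) = -4 + (W + z)²
E(V, m) = 1 + 2*V (E(V, m) = 2*V + 1 = 1 + 2*V)
E(b(4, 6), -5)*(-502) = (1 + 2*(-4 + (6 + 4)²))*(-502) = (1 + 2*(-4 + 10²))*(-502) = (1 + 2*(-4 + 100))*(-502) = (1 + 2*96)*(-502) = (1 + 192)*(-502) = 193*(-502) = -96886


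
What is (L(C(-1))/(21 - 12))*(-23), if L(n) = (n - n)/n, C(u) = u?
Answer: 0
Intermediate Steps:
L(n) = 0 (L(n) = 0/n = 0)
(L(C(-1))/(21 - 12))*(-23) = (0/(21 - 12))*(-23) = (0/9)*(-23) = ((⅑)*0)*(-23) = 0*(-23) = 0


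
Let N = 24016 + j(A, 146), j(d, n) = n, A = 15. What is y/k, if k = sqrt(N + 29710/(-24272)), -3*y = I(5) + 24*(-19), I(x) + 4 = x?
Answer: 910*sqrt(889614847018)/879645531 ≈ 0.97574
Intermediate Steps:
I(x) = -4 + x
y = 455/3 (y = -((-4 + 5) + 24*(-19))/3 = -(1 - 456)/3 = -1/3*(-455) = 455/3 ≈ 151.67)
N = 24162 (N = 24016 + 146 = 24162)
k = sqrt(889614847018)/6068 (k = sqrt(24162 + 29710/(-24272)) = sqrt(24162 + 29710*(-1/24272)) = sqrt(24162 - 14855/12136) = sqrt(293215177/12136) = sqrt(889614847018)/6068 ≈ 155.44)
y/k = 455/(3*((sqrt(889614847018)/6068))) = 455*(2*sqrt(889614847018)/293215177)/3 = 910*sqrt(889614847018)/879645531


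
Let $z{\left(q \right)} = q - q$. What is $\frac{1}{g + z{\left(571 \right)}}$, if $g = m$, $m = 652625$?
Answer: $\frac{1}{652625} \approx 1.5323 \cdot 10^{-6}$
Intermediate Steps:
$z{\left(q \right)} = 0$
$g = 652625$
$\frac{1}{g + z{\left(571 \right)}} = \frac{1}{652625 + 0} = \frac{1}{652625}$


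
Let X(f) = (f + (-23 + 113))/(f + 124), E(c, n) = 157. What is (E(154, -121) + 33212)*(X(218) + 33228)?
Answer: 63202465466/57 ≈ 1.1088e+9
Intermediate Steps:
X(f) = (90 + f)/(124 + f) (X(f) = (f + 90)/(124 + f) = (90 + f)/(124 + f))
(E(154, -121) + 33212)*(X(218) + 33228) = (157 + 33212)*((90 + 218)/(124 + 218) + 33228) = 33369*(308/342 + 33228) = 33369*((1/342)*308 + 33228) = 33369*(154/171 + 33228) = 33369*(5682142/171) = 63202465466/57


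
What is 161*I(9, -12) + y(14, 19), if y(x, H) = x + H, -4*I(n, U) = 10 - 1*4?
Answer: -417/2 ≈ -208.50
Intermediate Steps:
I(n, U) = -3/2 (I(n, U) = -(10 - 1*4)/4 = -(10 - 4)/4 = -1/4*6 = -3/2)
y(x, H) = H + x
161*I(9, -12) + y(14, 19) = 161*(-3/2) + (19 + 14) = -483/2 + 33 = -417/2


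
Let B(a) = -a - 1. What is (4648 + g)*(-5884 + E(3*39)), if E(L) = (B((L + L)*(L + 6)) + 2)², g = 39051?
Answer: 36197633024823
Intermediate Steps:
B(a) = -1 - a
E(L) = (1 - 2*L*(6 + L))² (E(L) = ((-1 - (L + L)*(L + 6)) + 2)² = ((-1 - 2*L*(6 + L)) + 2)² = (1 - 2*L*(6 + L))²)
(4648 + g)*(-5884 + E(3*39)) = (4648 + 39051)*(-5884 + (-1 + 2*(3*39)*(6 + 3*39))²) = 43699*(-5884 + (-1 + 2*117*(6 + 117))²) = 43699*(-5884 + (-1 + 2*117*123)²) = 43699*(-5884 + (-1 + 28782)²) = 43699*(-5884 + 28781²) = 43699*(-5884 + 828345961) = 43699*828340077 = 36197633024823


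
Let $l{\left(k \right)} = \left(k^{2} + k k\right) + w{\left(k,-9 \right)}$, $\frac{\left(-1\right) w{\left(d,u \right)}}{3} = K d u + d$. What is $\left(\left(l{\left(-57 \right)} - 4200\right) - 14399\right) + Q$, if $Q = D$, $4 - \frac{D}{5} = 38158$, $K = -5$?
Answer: $-195005$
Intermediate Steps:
$D = -190770$ ($D = 20 - 190790 = -190770$)
$w{\left(d,u \right)} = - 3 d + 15 d u$ ($w{\left(d,u \right)} = - 3 \left(- 5 d u + d\right) = - 3 \left(d - 5 d u\right) = - 3 d + 15 d u$)
$Q = -190770$
$l{\left(k \right)} = - 138 k + 2 k^{2}$ ($l{\left(k \right)} = \left(k^{2} + k k\right) + 3 k \left(-1 + 5 \left(-9\right)\right) = \left(k^{2} + k^{2}\right) + 3 k \left(-1 - 45\right) = 2 k^{2} + 3 k \left(-46\right) = 2 k^{2} - 138 k = - 138 k + 2 k^{2}$)
$\left(\left(l{\left(-57 \right)} - 4200\right) - 14399\right) + Q = \left(\left(2 \left(-57\right) \left(-69 - 57\right) - 4200\right) - 14399\right) - 190770 = \left(\left(2 \left(-57\right) \left(-126\right) - 4200\right) - 14399\right) - 190770 = \left(\left(14364 - 4200\right) - 14399\right) - 190770 = \left(10164 - 14399\right) - 190770 = -4235 - 190770 = -195005$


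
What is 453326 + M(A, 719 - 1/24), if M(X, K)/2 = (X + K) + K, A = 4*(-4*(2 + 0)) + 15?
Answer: 2737007/6 ≈ 4.5617e+5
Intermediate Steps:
A = -17 (A = 4*(-4*2) + 15 = 4*(-8) + 15 = -32 + 15 = -17)
M(X, K) = 2*X + 4*K (M(X, K) = 2*((X + K) + K) = 2*((K + X) + K) = 2*(X + 2*K) = 2*X + 4*K)
453326 + M(A, 719 - 1/24) = 453326 + (2*(-17) + 4*(719 - 1/24)) = 453326 + (-34 + 4*(719 - 1*1/24)) = 453326 + (-34 + 4*(719 - 1/24)) = 453326 + (-34 + 4*(17255/24)) = 453326 + (-34 + 17255/6) = 453326 + 17051/6 = 2737007/6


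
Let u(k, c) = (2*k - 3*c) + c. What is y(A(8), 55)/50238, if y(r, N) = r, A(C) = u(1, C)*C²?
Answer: -448/25119 ≈ -0.017835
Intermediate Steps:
u(k, c) = -2*c + 2*k (u(k, c) = (-3*c + 2*k) + c = -2*c + 2*k)
A(C) = C²*(2 - 2*C) (A(C) = (-2*C + 2*1)*C² = (-2*C + 2)*C² = (2 - 2*C)*C² = C²*(2 - 2*C))
y(A(8), 55)/50238 = (2*8²*(1 - 1*8))/50238 = (2*64*(1 - 8))*(1/50238) = (2*64*(-7))*(1/50238) = -896*1/50238 = -448/25119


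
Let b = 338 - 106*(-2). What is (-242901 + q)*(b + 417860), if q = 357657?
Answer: 48015057960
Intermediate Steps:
b = 550 (b = 338 + 212 = 550)
(-242901 + q)*(b + 417860) = (-242901 + 357657)*(550 + 417860) = 114756*418410 = 48015057960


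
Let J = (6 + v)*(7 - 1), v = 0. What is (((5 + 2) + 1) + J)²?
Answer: 1936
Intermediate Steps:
J = 36 (J = (6 + 0)*(7 - 1) = 6*6 = 36)
(((5 + 2) + 1) + J)² = (((5 + 2) + 1) + 36)² = ((7 + 1) + 36)² = (8 + 36)² = 44² = 1936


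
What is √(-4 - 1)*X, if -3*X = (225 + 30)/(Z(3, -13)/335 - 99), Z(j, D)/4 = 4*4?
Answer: 28475*I*√5/33101 ≈ 1.9236*I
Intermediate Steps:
Z(j, D) = 64 (Z(j, D) = 4*(4*4) = 4*16 = 64)
X = 28475/33101 (X = -(225 + 30)/(3*(64/335 - 99)) = -85/(64*(1/335) - 99) = -85/(64/335 - 99) = -85/(-33101/335) = -85*(-335)/33101 = -⅓*(-85425/33101) = 28475/33101 ≈ 0.86025)
√(-4 - 1)*X = √(-4 - 1)*(28475/33101) = √(-5)*(28475/33101) = (I*√5)*(28475/33101) = 28475*I*√5/33101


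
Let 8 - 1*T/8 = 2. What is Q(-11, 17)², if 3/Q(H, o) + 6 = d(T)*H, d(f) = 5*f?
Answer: 1/777924 ≈ 1.2855e-6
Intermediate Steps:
T = 48 (T = 64 - 8*2 = 64 - 16 = 48)
Q(H, o) = 3/(-6 + 240*H) (Q(H, o) = 3/(-6 + (5*48)*H) = 3/(-6 + 240*H))
Q(-11, 17)² = (1/(2*(-1 + 40*(-11))))² = (1/(2*(-1 - 440)))² = ((½)/(-441))² = ((½)*(-1/441))² = (-1/882)² = 1/777924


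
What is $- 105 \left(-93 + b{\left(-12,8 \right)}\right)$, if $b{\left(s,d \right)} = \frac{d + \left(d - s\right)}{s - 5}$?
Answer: $\frac{168945}{17} \approx 9937.9$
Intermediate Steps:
$b{\left(s,d \right)} = \frac{- s + 2 d}{-5 + s}$
$- 105 \left(-93 + b{\left(-12,8 \right)}\right) = - 105 \left(-93 + \frac{\left(-1\right) \left(-12\right) + 2 \cdot 8}{-5 - 12}\right) = - 105 \left(-93 + \frac{12 + 16}{-17}\right) = - 105 \left(-93 - \frac{28}{17}\right) = \left(-105\right) \left(- \frac{1609}{17}\right) = \frac{168945}{17}$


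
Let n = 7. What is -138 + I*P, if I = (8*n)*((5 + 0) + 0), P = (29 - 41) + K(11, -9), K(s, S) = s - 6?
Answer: -2098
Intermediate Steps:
K(s, S) = -6 + s
P = -7 (P = (29 - 41) + (-6 + 11) = -12 + 5 = -7)
I = 280 (I = (8*7)*((5 + 0) + 0) = 56*(5 + 0) = 56*5 = 280)
-138 + I*P = -138 + 280*(-7) = -138 - 1960 = -2098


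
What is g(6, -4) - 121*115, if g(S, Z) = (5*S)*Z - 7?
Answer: -14042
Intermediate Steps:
g(S, Z) = -7 + 5*S*Z (g(S, Z) = 5*S*Z - 7 = -7 + 5*S*Z)
g(6, -4) - 121*115 = (-7 + 5*6*(-4)) - 121*115 = (-7 - 120) - 13915 = -127 - 13915 = -14042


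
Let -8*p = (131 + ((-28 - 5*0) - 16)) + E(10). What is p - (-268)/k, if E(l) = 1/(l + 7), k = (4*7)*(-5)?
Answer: -7614/595 ≈ -12.797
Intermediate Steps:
k = -140 (k = 28*(-5) = -140)
E(l) = 1/(7 + l)
p = -185/17 (p = -((131 + ((-28 - 5*0) - 16)) + 1/(7 + 10))/8 = -((131 + ((-28 + 0) - 16)) + 1/17)/8 = -((131 + (-28 - 16)) + 1/17)/8 = -((131 - 44) + 1/17)/8 = -(87 + 1/17)/8 = -⅛*1480/17 = -185/17 ≈ -10.882)
p - (-268)/k = -185/17 - (-268)/(-140) = -185/17 - (-268)*(-1)/140 = -185/17 - 1*67/35 = -185/17 - 67/35 = -7614/595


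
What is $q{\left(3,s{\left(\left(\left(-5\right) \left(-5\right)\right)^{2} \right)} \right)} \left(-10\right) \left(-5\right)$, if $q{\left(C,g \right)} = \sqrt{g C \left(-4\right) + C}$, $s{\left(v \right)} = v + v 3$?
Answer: $150 i \sqrt{3333} \approx 8659.8 i$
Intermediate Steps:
$s{\left(v \right)} = 4 v$ ($s{\left(v \right)} = v + 3 v = 4 v$)
$q{\left(C,g \right)} = \sqrt{C - 4 C g}$ ($q{\left(C,g \right)} = \sqrt{C g \left(-4\right) + C} = \sqrt{- 4 C g + C} = \sqrt{C - 4 C g}$)
$q{\left(3,s{\left(\left(\left(-5\right) \left(-5\right)\right)^{2} \right)} \right)} \left(-10\right) \left(-5\right) = \sqrt{3 \left(1 - 4 \cdot 4 \left(\left(-5\right) \left(-5\right)\right)^{2}\right)} \left(-10\right) \left(-5\right) = \sqrt{3 \left(1 - 4 \cdot 4 \cdot 25^{2}\right)} \left(-10\right) \left(-5\right) = \sqrt{3 \left(1 - 4 \cdot 4 \cdot 625\right)} \left(-10\right) \left(-5\right) = \sqrt{3 \left(1 - 10000\right)} \left(-10\right) \left(-5\right) = \sqrt{3 \left(-9999\right)} \left(-10\right) \left(-5\right) = \sqrt{-29997} \left(-10\right) \left(-5\right) = 3 i \sqrt{3333} \left(-10\right) \left(-5\right) = - 30 i \sqrt{3333} \left(-5\right) = 150 i \sqrt{3333}$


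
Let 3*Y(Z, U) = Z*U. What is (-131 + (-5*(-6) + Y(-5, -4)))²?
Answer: 80089/9 ≈ 8898.8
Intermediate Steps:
Y(Z, U) = U*Z/3 (Y(Z, U) = (Z*U)/3 = (U*Z)/3 = U*Z/3)
(-131 + (-5*(-6) + Y(-5, -4)))² = (-131 + (-5*(-6) + (⅓)*(-4)*(-5)))² = (-131 + (30 + 20/3))² = (-131 + 110/3)² = (-283/3)² = 80089/9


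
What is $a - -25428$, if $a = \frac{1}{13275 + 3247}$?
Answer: $\frac{420121417}{16522} \approx 25428.0$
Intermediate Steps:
$a = \frac{1}{16522} \approx 6.0525 \cdot 10^{-5}$
$a - -25428 = \frac{1}{16522} - -25428 = \frac{1}{16522} + 25428 = \frac{420121417}{16522}$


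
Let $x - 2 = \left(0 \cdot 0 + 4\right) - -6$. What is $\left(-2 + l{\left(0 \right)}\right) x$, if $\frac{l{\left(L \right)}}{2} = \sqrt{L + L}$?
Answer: $-24$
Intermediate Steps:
$l{\left(L \right)} = 2 \sqrt{2} \sqrt{L}$ ($l{\left(L \right)} = 2 \sqrt{L + L} = 2 \sqrt{2 L} = 2 \sqrt{2} \sqrt{L}$)
$x = 12$ ($x = 2 + \left(\left(0 \cdot 0 + 4\right) - -6\right) = 2 + \left(\left(0 + 4\right) + 6\right) = 2 + \left(4 + 6\right) = 2 + 10 = 12$)
$\left(-2 + l{\left(0 \right)}\right) x = \left(-2 + 2 \sqrt{2} \sqrt{0}\right) 12 = \left(-2 + 2 \sqrt{2} \cdot 0\right) 12 = \left(-2 + 0\right) 12 = \left(-2\right) 12 = -24$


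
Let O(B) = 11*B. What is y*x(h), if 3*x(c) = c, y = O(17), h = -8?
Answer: -1496/3 ≈ -498.67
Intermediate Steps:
y = 187 (y = 11*17 = 187)
x(c) = c/3
y*x(h) = 187*((⅓)*(-8)) = 187*(-8/3) = -1496/3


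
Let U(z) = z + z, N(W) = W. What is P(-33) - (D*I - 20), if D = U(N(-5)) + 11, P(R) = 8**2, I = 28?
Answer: 56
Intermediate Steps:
U(z) = 2*z
P(R) = 64
D = 1 (D = 2*(-5) + 11 = -10 + 11 = 1)
P(-33) - (D*I - 20) = 64 - (1*28 - 20) = 64 - (28 - 20) = 64 - 1*8 = 64 - 8 = 56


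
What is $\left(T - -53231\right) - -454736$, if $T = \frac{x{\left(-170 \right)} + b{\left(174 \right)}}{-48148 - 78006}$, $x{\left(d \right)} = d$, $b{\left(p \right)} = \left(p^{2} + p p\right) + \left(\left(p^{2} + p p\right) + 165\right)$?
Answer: $\frac{64081947819}{126154} \approx 5.0797 \cdot 10^{5}$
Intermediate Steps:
$b{\left(p \right)} = 165 + 4 p^{2}$ ($b{\left(p \right)} = \left(p^{2} + p^{2}\right) + \left(\left(p^{2} + p^{2}\right) + 165\right) = 2 p^{2} + \left(2 p^{2} + 165\right) = 2 p^{2} + \left(165 + 2 p^{2}\right) = 165 + 4 p^{2}$)
$T = - \frac{121099}{126154}$ ($T = \frac{-170 + \left(165 + 4 \cdot 174^{2}\right)}{-48148 - 78006} = \frac{-170 + \left(165 + 4 \cdot 30276\right)}{-126154} = \left(-170 + \left(165 + 121104\right)\right) \left(- \frac{1}{126154}\right) = \left(-170 + 121269\right) \left(- \frac{1}{126154}\right) = 121099 \left(- \frac{1}{126154}\right) = - \frac{121099}{126154} \approx -0.95993$)
$\left(T - -53231\right) - -454736 = \left(- \frac{121099}{126154} - -53231\right) - -454736 = \left(- \frac{121099}{126154} + 53231\right) + 454736 = \frac{6715182475}{126154} + 454736 = \frac{64081947819}{126154}$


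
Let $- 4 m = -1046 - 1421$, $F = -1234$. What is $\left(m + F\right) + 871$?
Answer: $\frac{1015}{4} \approx 253.75$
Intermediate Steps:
$m = \frac{2467}{4}$ ($m = - \frac{-1046 - 1421}{4} = \left(- \frac{1}{4}\right) \left(-2467\right) = \frac{2467}{4} \approx 616.75$)
$\left(m + F\right) + 871 = \left(\frac{2467}{4} - 1234\right) + 871 = - \frac{2469}{4} + 871 = \frac{1015}{4}$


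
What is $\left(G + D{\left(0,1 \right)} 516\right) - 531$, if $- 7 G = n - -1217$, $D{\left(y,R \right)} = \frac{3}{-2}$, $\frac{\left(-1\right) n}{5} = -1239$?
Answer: $- \frac{16547}{7} \approx -2363.9$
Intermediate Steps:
$n = 6195$ ($n = \left(-5\right) \left(-1239\right) = 6195$)
$D{\left(y,R \right)} = - \frac{3}{2}$ ($D{\left(y,R \right)} = 3 \left(- \frac{1}{2}\right) = - \frac{3}{2}$)
$G = - \frac{7412}{7}$ ($G = - \frac{6195 - -1217}{7} = - \frac{6195 + 1217}{7} = \left(- \frac{1}{7}\right) 7412 = - \frac{7412}{7} \approx -1058.9$)
$\left(G + D{\left(0,1 \right)} 516\right) - 531 = \left(- \frac{7412}{7} - 774\right) - 531 = - \frac{12830}{7} - 531 = - \frac{16547}{7}$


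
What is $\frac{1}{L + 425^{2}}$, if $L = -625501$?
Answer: $- \frac{1}{444876} \approx -2.2478 \cdot 10^{-6}$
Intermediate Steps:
$\frac{1}{L + 425^{2}} = \frac{1}{-625501 + 425^{2}} = \frac{1}{-625501 + 180625} = \frac{1}{-444876} = - \frac{1}{444876}$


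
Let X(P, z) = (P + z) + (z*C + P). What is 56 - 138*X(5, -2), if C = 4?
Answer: 56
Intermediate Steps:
X(P, z) = 2*P + 5*z (X(P, z) = (P + z) + (z*4 + P) = (P + z) + (4*z + P) = (P + z) + (P + 4*z) = 2*P + 5*z)
56 - 138*X(5, -2) = 56 - 138*(2*5 + 5*(-2)) = 56 - 138*(10 - 10) = 56 - 138*0 = 56 + 0 = 56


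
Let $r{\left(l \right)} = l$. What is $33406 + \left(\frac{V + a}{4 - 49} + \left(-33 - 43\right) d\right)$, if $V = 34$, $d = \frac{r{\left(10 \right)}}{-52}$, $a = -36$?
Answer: $\frac{19551086}{585} \approx 33421.0$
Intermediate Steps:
$d = - \frac{5}{26}$ ($d = \frac{10}{-52} = 10 \left(- \frac{1}{52}\right) = - \frac{5}{26} \approx -0.19231$)
$33406 + \left(\frac{V + a}{4 - 49} + \left(-33 - 43\right) d\right) = 33406 + \left(\frac{34 - 36}{4 - 49} + \left(-33 - 43\right) \left(- \frac{5}{26}\right)\right) = 33406 - \left(- \frac{2}{45} - \left(-33 - 43\right) \left(- \frac{5}{26}\right)\right) = 33406 - - \frac{8576}{585} = 33406 + \left(\frac{2}{45} + \frac{190}{13}\right) = 33406 + \frac{8576}{585} = \frac{19551086}{585}$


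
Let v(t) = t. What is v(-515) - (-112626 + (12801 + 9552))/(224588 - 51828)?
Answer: -88881127/172760 ≈ -514.48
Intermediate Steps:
v(-515) - (-112626 + (12801 + 9552))/(224588 - 51828) = -515 - (-112626 + (12801 + 9552))/(224588 - 51828) = -515 - (-112626 + 22353)/172760 = -515 - (-90273)/172760 = -515 - 1*(-90273/172760) = -515 + 90273/172760 = -88881127/172760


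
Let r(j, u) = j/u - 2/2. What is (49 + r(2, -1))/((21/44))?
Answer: 2024/21 ≈ 96.381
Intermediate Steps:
r(j, u) = -1 + j/u (r(j, u) = j/u - 2*1/2 = j/u - 1 = -1 + j/u)
(49 + r(2, -1))/((21/44)) = (49 + (2 - 1*(-1))/(-1))/((21/44)) = (49 - (2 + 1))/((21*(1/44))) = (49 - 1*3)/(21/44) = (49 - 3)*(44/21) = 46*(44/21) = 2024/21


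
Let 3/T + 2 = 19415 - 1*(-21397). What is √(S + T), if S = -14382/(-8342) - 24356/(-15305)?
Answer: √36003830714030686711666/104207771822 ≈ 1.8209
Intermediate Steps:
T = 3/40810 (T = 3/(-2 + (19415 - 1*(-21397))) = 3/(-2 + (19415 + 21397)) = 3/(-2 + 40812) = 3/40810 ≈ 7.3511e-5)
S = 211647131/63837155 (S = -14382*(-1/8342) - 24356*(-1/15305) = 7191/4171 + 24356/15305 = 211647131/63837155 ≈ 3.3154)
√(S + T) = √(211647131/63837155 + 3/40810) = √(345500437103/104207771822) = √36003830714030686711666/104207771822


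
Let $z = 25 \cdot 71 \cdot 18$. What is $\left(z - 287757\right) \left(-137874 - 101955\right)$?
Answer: $61349937003$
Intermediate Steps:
$z = 31950$ ($z = 1775 \cdot 18 = 31950$)
$\left(z - 287757\right) \left(-137874 - 101955\right) = \left(31950 - 287757\right) \left(-137874 - 101955\right) = \left(31950 - 287757\right) \left(-239829\right) = \left(-255807\right) \left(-239829\right) = 61349937003$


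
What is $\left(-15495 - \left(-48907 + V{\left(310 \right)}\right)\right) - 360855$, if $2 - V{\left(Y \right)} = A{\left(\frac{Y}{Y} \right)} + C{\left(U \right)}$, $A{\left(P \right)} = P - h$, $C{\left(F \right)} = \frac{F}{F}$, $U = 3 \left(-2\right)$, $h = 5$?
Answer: $-327448$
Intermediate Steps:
$U = -6$
$C{\left(F \right)} = 1$
$A{\left(P \right)} = -5 + P$ ($A{\left(P \right)} = P - 5 = -5 + P$)
$V{\left(Y \right)} = 5$ ($V{\left(Y \right)} = 2 - \left(\left(-5 + \frac{Y}{Y}\right) + 1\right) = 2 - \left(\left(-5 + 1\right) + 1\right) = 2 - \left(-4 + 1\right) = 2 - -3 = 2 + 3 = 5$)
$\left(-15495 - \left(-48907 + V{\left(310 \right)}\right)\right) - 360855 = \left(-15495 + \left(48907 - 5\right)\right) - 360855 = \left(-15495 + 48902\right) - 360855 = 33407 - 360855 = -327448$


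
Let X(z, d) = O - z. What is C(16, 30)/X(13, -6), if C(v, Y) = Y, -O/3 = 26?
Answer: -30/91 ≈ -0.32967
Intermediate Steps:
O = -78 (O = -3*26 = -78)
X(z, d) = -78 - z
C(16, 30)/X(13, -6) = 30/(-78 - 1*13) = 30/(-78 - 13) = 30/(-91) = 30*(-1/91) = -30/91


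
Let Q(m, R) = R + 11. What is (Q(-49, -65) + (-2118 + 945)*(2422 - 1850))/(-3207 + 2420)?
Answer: 671010/787 ≈ 852.62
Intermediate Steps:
Q(m, R) = 11 + R
(Q(-49, -65) + (-2118 + 945)*(2422 - 1850))/(-3207 + 2420) = ((11 - 65) + (-2118 + 945)*(2422 - 1850))/(-3207 + 2420) = (-54 - 1173*572)/(-787) = (-54 - 670956)*(-1/787) = -671010*(-1/787) = 671010/787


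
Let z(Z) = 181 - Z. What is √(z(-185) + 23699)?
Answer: √24065 ≈ 155.13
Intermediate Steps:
√(z(-185) + 23699) = √((181 - 1*(-185)) + 23699) = √((181 + 185) + 23699) = √(366 + 23699) = √24065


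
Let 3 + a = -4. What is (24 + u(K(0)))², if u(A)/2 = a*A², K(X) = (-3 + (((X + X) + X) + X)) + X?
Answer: 10404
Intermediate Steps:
a = -7 (a = -3 - 4 = -7)
K(X) = -3 + 5*X (K(X) = (-3 + ((2*X + X) + X)) + X = (-3 + (3*X + X)) + X = (-3 + 4*X) + X = -3 + 5*X)
u(A) = -14*A² (u(A) = 2*(-7*A²) = -14*A²)
(24 + u(K(0)))² = (24 - 14*(-3 + 5*0)²)² = (24 - 14*(-3 + 0)²)² = (24 - 14*(-3)²)² = (24 - 14*9)² = (24 - 126)² = (-102)² = 10404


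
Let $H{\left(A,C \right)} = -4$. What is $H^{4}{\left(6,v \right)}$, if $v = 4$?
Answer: $256$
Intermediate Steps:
$H^{4}{\left(6,v \right)} = \left(-4\right)^{4} = 256$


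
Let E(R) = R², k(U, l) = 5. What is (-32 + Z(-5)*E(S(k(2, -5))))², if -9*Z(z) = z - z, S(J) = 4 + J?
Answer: 1024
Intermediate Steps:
Z(z) = 0 (Z(z) = -(z - z)/9 = -⅑*0 = 0)
(-32 + Z(-5)*E(S(k(2, -5))))² = (-32 + 0*(4 + 5)²)² = (-32 + 0*9²)² = (-32 + 0*81)² = (-32 + 0)² = (-32)² = 1024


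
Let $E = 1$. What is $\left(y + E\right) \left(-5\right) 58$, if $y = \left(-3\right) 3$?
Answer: $2320$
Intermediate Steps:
$y = -9$
$\left(y + E\right) \left(-5\right) 58 = \left(-9 + 1\right) \left(-5\right) 58 = \left(-8\right) \left(-5\right) 58 = 40 \cdot 58 = 2320$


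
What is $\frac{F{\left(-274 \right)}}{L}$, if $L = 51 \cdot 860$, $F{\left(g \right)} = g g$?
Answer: $\frac{18769}{10965} \approx 1.7117$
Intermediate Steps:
$F{\left(g \right)} = g^{2}$
$L = 43860$
$\frac{F{\left(-274 \right)}}{L} = \frac{\left(-274\right)^{2}}{43860} = 75076 \cdot \frac{1}{43860} = \frac{18769}{10965}$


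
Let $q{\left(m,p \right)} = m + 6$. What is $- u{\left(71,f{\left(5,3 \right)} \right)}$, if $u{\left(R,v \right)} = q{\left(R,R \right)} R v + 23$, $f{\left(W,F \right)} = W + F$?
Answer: $-43759$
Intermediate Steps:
$q{\left(m,p \right)} = 6 + m$
$f{\left(W,F \right)} = F + W$
$u{\left(R,v \right)} = 23 + R v \left(6 + R\right)$ ($u{\left(R,v \right)} = \left(6 + R\right) R v + 23 = R \left(6 + R\right) v + 23 = R v \left(6 + R\right) + 23 = 23 + R v \left(6 + R\right)$)
$- u{\left(71,f{\left(5,3 \right)} \right)} = - (23 + 71 \left(3 + 5\right) \left(6 + 71\right)) = - (23 + 71 \cdot 8 \cdot 77) = - (23 + 43736) = \left(-1\right) 43759 = -43759$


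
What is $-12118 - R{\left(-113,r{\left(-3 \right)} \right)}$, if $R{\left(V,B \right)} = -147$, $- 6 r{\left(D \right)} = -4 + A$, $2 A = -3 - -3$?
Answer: $-11971$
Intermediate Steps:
$A = 0$ ($A = \frac{-3 - -3}{2} = \frac{-3 + 3}{2} = \frac{1}{2} \cdot 0 = 0$)
$r{\left(D \right)} = \frac{2}{3}$ ($r{\left(D \right)} = - \frac{-4 + 0}{6} = \left(- \frac{1}{6}\right) \left(-4\right) = \frac{2}{3}$)
$-12118 - R{\left(-113,r{\left(-3 \right)} \right)} = -12118 - -147 = -12118 + 147 = -11971$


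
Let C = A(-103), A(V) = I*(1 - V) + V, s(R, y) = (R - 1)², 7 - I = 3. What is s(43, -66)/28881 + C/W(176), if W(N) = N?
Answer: 1038913/564784 ≈ 1.8395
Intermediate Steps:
I = 4 (I = 7 - 1*3 = 7 - 3 = 4)
s(R, y) = (-1 + R)²
A(V) = 4 - 3*V (A(V) = 4*(1 - V) + V = (4 - 4*V) + V = 4 - 3*V)
C = 313 (C = 4 - 3*(-103) = 4 + 309 = 313)
s(43, -66)/28881 + C/W(176) = (-1 + 43)²/28881 + 313/176 = 42²*(1/28881) + 313*(1/176) = 1764*(1/28881) + 313/176 = 196/3209 + 313/176 = 1038913/564784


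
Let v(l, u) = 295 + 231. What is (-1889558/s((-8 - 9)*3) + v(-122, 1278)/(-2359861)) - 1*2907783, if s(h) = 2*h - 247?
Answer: -2390366236611023/823591489 ≈ -2.9024e+6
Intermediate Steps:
v(l, u) = 526
s(h) = -247 + 2*h
(-1889558/s((-8 - 9)*3) + v(-122, 1278)/(-2359861)) - 1*2907783 = (-1889558/(-247 + 2*((-8 - 9)*3)) + 526/(-2359861)) - 1*2907783 = (-1889558/(-247 + 2*(-17*3)) + 526*(-1/2359861)) - 2907783 = (-1889558/(-247 + 2*(-51)) - 526/2359861) - 2907783 = (-1889558/(-247 - 102) - 526/2359861) - 2907783 = (-1889558/(-349) - 526/2359861) - 2907783 = (-1889558*(-1/349) - 526/2359861) - 2907783 = (1889558/349 - 526/2359861) - 2907783 = 4459094047864/823591489 - 2907783 = -2390366236611023/823591489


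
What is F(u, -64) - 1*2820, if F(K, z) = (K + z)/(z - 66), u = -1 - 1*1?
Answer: -183267/65 ≈ -2819.5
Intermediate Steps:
u = -2 (u = -1 - 1 = -2)
F(K, z) = (K + z)/(-66 + z)
F(u, -64) - 1*2820 = (-2 - 64)/(-66 - 64) - 1*2820 = -66/(-130) - 2820 = -1/130*(-66) - 2820 = 33/65 - 2820 = -183267/65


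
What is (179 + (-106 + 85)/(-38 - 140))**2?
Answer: 1016525689/31684 ≈ 32083.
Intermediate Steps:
(179 + (-106 + 85)/(-38 - 140))**2 = (179 - 21/(-178))**2 = (179 - 21*(-1/178))**2 = (179 + 21/178)**2 = (31883/178)**2 = 1016525689/31684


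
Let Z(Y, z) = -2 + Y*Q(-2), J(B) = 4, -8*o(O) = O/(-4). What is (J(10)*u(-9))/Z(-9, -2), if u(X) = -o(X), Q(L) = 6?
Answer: -9/448 ≈ -0.020089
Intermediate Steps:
o(O) = O/32 (o(O) = -O/(8*(-4)) = -O*(-1)/(8*4) = -(-1)*O/32 = O/32)
u(X) = -X/32
Z(Y, z) = -2 + 6*Y (Z(Y, z) = -2 + Y*6 = -2 + 6*Y)
(J(10)*u(-9))/Z(-9, -2) = (4*(-1/32*(-9)))/(-2 + 6*(-9)) = (4*(9/32))/(-2 - 54) = (9/8)/(-56) = (9/8)*(-1/56) = -9/448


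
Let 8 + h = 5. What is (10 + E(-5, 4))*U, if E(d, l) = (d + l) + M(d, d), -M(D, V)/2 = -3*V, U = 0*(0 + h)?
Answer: 0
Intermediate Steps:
h = -3 (h = -8 + 5 = -3)
U = 0 (U = 0*(0 - 3) = 0*(-3) = 0)
M(D, V) = 6*V (M(D, V) = -(-6)*V = 6*V)
E(d, l) = l + 7*d (E(d, l) = (d + l) + 6*d = l + 7*d)
(10 + E(-5, 4))*U = (10 + (4 + 7*(-5)))*0 = (10 + (4 - 35))*0 = (10 - 31)*0 = -21*0 = 0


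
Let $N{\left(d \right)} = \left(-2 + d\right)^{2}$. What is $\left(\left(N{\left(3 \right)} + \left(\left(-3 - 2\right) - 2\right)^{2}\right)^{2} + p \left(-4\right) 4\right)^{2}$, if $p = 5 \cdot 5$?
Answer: $4410000$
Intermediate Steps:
$p = 25$
$\left(\left(N{\left(3 \right)} + \left(\left(-3 - 2\right) - 2\right)^{2}\right)^{2} + p \left(-4\right) 4\right)^{2} = \left(\left(\left(-2 + 3\right)^{2} + \left(\left(-3 - 2\right) - 2\right)^{2}\right)^{2} + 25 \left(-4\right) 4\right)^{2} = \left(\left(1^{2} + \left(\left(-3 - 2\right) - 2\right)^{2}\right)^{2} - 400\right)^{2} = \left(\left(1 + \left(-5 - 2\right)^{2}\right)^{2} - 400\right)^{2} = \left(\left(1 + \left(-7\right)^{2}\right)^{2} - 400\right)^{2} = \left(\left(1 + 49\right)^{2} - 400\right)^{2} = \left(50^{2} - 400\right)^{2} = \left(2500 - 400\right)^{2} = 2100^{2} = 4410000$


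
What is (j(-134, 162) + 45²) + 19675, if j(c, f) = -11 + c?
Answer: 21555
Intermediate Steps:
(j(-134, 162) + 45²) + 19675 = ((-11 - 134) + 45²) + 19675 = (-145 + 2025) + 19675 = 1880 + 19675 = 21555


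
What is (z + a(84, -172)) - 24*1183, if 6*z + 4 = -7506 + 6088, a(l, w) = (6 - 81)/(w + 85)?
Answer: -830216/29 ≈ -28628.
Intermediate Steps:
a(l, w) = -75/(85 + w)
z = -237 (z = -2/3 + (-7506 + 6088)/6 = -2/3 + (1/6)*(-1418) = -2/3 - 709/3 = -237)
(z + a(84, -172)) - 24*1183 = (-237 - 75/(85 - 172)) - 24*1183 = (-237 - 75/(-87)) - 28392 = (-237 - 75*(-1/87)) - 28392 = (-237 + 25/29) - 28392 = -6848/29 - 28392 = -830216/29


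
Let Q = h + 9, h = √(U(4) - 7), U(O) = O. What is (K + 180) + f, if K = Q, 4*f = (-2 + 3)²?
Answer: 757/4 + I*√3 ≈ 189.25 + 1.732*I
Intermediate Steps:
h = I*√3 (h = √(4 - 7) = √(-3) = I*√3 ≈ 1.732*I)
Q = 9 + I*√3 (Q = I*√3 + 9 = 9 + I*√3 ≈ 9.0 + 1.732*I)
f = ¼ (f = (-2 + 3)²/4 = (¼)*1² = (¼)*1 = ¼ ≈ 0.25000)
K = 9 + I*√3 ≈ 9.0 + 1.732*I
(K + 180) + f = ((9 + I*√3) + 180) + ¼ = (189 + I*√3) + ¼ = 757/4 + I*√3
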